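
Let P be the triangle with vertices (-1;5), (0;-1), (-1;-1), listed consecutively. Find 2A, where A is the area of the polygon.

6

The shoelace formula gives twice the area as |((-1)·(-1) − 0·5) + (0·(-1) − (-1)·(-1)) + ((-1)·5 − (-1)·(-1))| = 6, so the area is 3.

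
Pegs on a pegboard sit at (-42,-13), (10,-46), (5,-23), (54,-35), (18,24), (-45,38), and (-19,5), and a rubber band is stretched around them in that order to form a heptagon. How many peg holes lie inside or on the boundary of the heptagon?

Using the shoelace formula, 2A = |[(-42)·(-46) − 10·(-13)] + [10·(-23) − 5·(-46)] + [5·(-35) − 54·(-23)] + [54·24 − 18·(-35)] + [18·38 − (-45)·24] + [(-45)·5 − (-19)·38] + [(-19)·(-13) − (-42)·5]| = 7773, so the area is 7773/2.
Along each edge there are gcd(|Δx|,|Δy|)+1 lattice points, so counting each shared vertex once the boundary has gcd(52,33) + gcd(5,23) + gcd(49,12) + gcd(36,59) + gcd(63,14) + gcd(26,33) + gcd(23,18) = 1+1+1+1+7+1+1 = 13.
Pick's theorem gives I = A − B/2 + 1 = 7773/2 − 13/2 + 1 = 3881, so the closed region contains I + B = 3881 + 13 = 3894 lattice points.

3894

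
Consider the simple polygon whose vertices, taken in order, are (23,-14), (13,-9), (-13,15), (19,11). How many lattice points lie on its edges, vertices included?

Along each edge there are gcd(|Δx|,|Δy|)+1 lattice points, so counting each shared vertex once the boundary has gcd(10,5) + gcd(26,24) + gcd(32,4) + gcd(4,25) = 5+2+4+1 = 12.

12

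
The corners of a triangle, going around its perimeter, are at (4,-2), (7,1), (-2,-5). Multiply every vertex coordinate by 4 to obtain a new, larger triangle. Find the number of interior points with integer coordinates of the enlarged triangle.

55

Using the shoelace formula, 2A = |(4·1 − 7·(-2)) + (7·(-5) − (-2)·1) + ((-2)·(-2) − 4·(-5))| = 9, so the area is 4.5.
Along each edge there are gcd(|Δx|,|Δy|)+1 lattice points, so counting each shared vertex once the boundary has gcd(3,3) + gcd(9,6) + gcd(6,3) = 3+3+3 = 9.
Scaling by 4 multiplies the area by 4² = 16 (so the new area is 72) and multiplies the boundary lattice-point count by 4, giving 36.
By Pick's theorem, the interior count of the dilated polygon is 72 − 36/2 + 1 = 55.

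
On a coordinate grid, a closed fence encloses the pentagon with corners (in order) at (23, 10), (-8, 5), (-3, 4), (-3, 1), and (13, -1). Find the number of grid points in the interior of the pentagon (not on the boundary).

Using the shoelace formula, 2A = |(23·5 − (-8)·10) + ((-8)·4 − (-3)·5) + ((-3)·1 − (-3)·4) + ((-3)·(-1) − 13·1) + (13·10 − 23·(-1))| = 330, so the area is 165.
Along each edge there are gcd(|Δx|,|Δy|)+1 lattice points, so counting each shared vertex once the boundary has gcd(31,5) + gcd(5,1) + gcd(0,3) + gcd(16,2) + gcd(10,11) = 1+1+3+2+1 = 8.
Pick's theorem gives I = A − B/2 + 1 = 165 − 8/2 + 1 = 162.

162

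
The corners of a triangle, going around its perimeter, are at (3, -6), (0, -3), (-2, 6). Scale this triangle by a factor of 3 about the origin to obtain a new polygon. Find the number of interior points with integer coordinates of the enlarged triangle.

88

Using the shoelace formula, 2A = |(3·(-3) − 0·(-6)) + (0·6 − (-2)·(-3)) + ((-2)·(-6) − 3·6)| = 21, so the area is 10.5.
Along each edge there are gcd(|Δx|,|Δy|)+1 lattice points, so counting each shared vertex once the boundary has gcd(3,3) + gcd(2,9) + gcd(5,12) = 3+1+1 = 5.
Scaling by 3 multiplies the area by 3² = 9 (so the new area is 94.5) and multiplies the boundary lattice-point count by 3, giving 15.
By Pick's theorem, the interior count of the dilated polygon is 94.5 − 15/2 + 1 = 88.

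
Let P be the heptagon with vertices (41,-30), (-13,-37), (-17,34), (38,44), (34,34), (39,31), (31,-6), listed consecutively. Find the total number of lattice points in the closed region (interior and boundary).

3694

By the shoelace formula, twice the signed area is |(41·(-37) − (-13)·(-30)) + ((-13)·34 − (-17)·(-37)) + ((-17)·44 − 38·34) + (38·34 − 34·44) + (34·31 − 39·34) + (39·(-6) − 31·31) + (31·(-30) − 41·(-6))| = 7373, so the area is 3686.5.
Summing gcd(|Δx|,|Δy|) over the edges gives the boundary count: gcd(54,7) + gcd(4,71) + gcd(55,10) + gcd(4,10) + gcd(5,3) + gcd(8,37) + gcd(10,24) = 1+1+5+2+1+1+2 = 13.
Pick's theorem gives I = A − B/2 + 1 = 3686.5 − 13/2 + 1 = 3681, so the closed region contains I + B = 3681 + 13 = 3694 lattice points.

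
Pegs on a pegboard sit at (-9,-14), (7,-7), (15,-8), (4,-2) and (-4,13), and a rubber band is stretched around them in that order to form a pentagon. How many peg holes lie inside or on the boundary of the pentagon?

Using the shoelace formula, 2A = |((-9)·(-7) − 7·(-14)) + (7·(-8) − 15·(-7)) + (15·(-2) − 4·(-8)) + (4·13 − (-4)·(-2)) + ((-4)·(-14) − (-9)·13)| = 429, so the area is 429/2.
The number of boundary lattice points is Σ gcd(|Δx|,|Δy|) = gcd(16,7) + gcd(8,1) + gcd(11,6) + gcd(8,15) + gcd(5,27) = 1+1+1+1+1 = 5.
Pick's theorem gives I = A − B/2 + 1 = 429/2 − 5/2 + 1 = 213, so the closed region contains I + B = 213 + 5 = 218 lattice points.

218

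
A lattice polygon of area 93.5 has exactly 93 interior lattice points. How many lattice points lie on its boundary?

Pick's theorem gives A = I + B/2 − 1, so B = 2(A − I + 1) = 2(93.5 − 93 + 1) = 3.

3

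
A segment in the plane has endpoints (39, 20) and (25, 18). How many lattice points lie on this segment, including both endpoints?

3

The number of lattice points on a segment between lattice points is gcd(|Δx|,|Δy|) + 1 = gcd(14,2) + 1 = 2 + 1 = 3.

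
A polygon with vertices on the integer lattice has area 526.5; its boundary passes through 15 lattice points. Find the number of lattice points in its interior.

520

Pick's theorem A = I + B/2 − 1 rearranges to I = A − B/2 + 1 = 526.5 − 15/2 + 1 = 520.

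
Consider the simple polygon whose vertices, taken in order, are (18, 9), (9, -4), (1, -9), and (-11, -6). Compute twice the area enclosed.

The shoelace formula gives twice the area as |(18·(-4) − 9·9) + (9·(-9) − 1·(-4)) + (1·(-6) − (-11)·(-9)) + ((-11)·9 − 18·(-6))| = 326, so the area is 163.

326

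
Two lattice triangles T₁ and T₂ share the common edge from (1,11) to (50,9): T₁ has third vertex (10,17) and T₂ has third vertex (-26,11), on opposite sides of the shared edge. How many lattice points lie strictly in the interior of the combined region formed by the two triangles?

The union is the simple quadrilateral with vertices (1,11), (10,17), (50,9), (-26,11) in order.
The shoelace formula gives twice the area as |[1·17 − 10·11] + [10·9 − 50·17] + [50·11 − (-26)·9] + [(-26)·11 − 1·11]| = 366, so the area is 183.
The number of boundary lattice points is Σ gcd(|Δx|,|Δy|) = gcd(9,6) + gcd(40,8) + gcd(76,2) + gcd(27,0) = 3+8+2+27 = 40.
By Pick's theorem I = A − B/2 + 1 = 183 − 40/2 + 1 = 164.

164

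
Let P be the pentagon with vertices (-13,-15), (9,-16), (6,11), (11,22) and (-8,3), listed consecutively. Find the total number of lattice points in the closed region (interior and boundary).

472

Using the shoelace formula, 2A = |((-13)·(-16) − 9·(-15)) + (9·11 − 6·(-16)) + (6·22 − 11·11) + (11·3 − (-8)·22) + ((-8)·(-15) − (-13)·3)| = 917, so the area is 458.5.
Summing gcd(|Δx|,|Δy|) over the edges gives the boundary count: gcd(22,1) + gcd(3,27) + gcd(5,11) + gcd(19,19) + gcd(5,18) = 1+3+1+19+1 = 25.
Pick's theorem gives I = A − B/2 + 1 = 458.5 − 25/2 + 1 = 447, so the closed region contains I + B = 447 + 25 = 472 lattice points.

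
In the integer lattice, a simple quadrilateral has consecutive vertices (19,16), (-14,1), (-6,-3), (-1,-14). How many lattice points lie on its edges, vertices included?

18

The number of boundary lattice points is Σ gcd(|Δx|,|Δy|) = gcd(33,15) + gcd(8,4) + gcd(5,11) + gcd(20,30) = 3+4+1+10 = 18.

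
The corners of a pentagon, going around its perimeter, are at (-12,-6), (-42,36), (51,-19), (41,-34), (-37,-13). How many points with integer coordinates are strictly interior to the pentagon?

By the shoelace formula, twice the signed area is |[(-12)·36 − (-42)·(-6)] + [(-42)·(-19) − 51·36] + [51·(-34) − 41·(-19)] + [41·(-13) − (-37)·(-34)] + [(-37)·(-6) − (-12)·(-13)]| = 4402, so the area is 2201.
The number of boundary lattice points is Σ gcd(|Δx|,|Δy|) = gcd(30,42) + gcd(93,55) + gcd(10,15) + gcd(78,21) + gcd(25,7) = 6+1+5+3+1 = 16.
By Pick's theorem A = I + B/2 − 1, so I = 2201 − 16/2 + 1 = 2194.

2194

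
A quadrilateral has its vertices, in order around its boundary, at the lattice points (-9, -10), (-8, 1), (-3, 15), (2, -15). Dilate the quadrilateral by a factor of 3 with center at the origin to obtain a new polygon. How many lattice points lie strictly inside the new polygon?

1546

Using the shoelace formula, 2A = |((-9)·1 − (-8)·(-10)) + ((-8)·15 − (-3)·1) + ((-3)·(-15) − 2·15) + (2·(-10) − (-9)·(-15))| = 346, so the area is 173.
Summing gcd(|Δx|,|Δy|) over the edges gives the boundary count: gcd(1,11) + gcd(5,14) + gcd(5,30) + gcd(11,5) = 1+1+5+1 = 8.
Scaling by 3 multiplies the area by 3² = 9 (so the new area is 1557) and multiplies the boundary lattice-point count by 3, giving 24.
By Pick's theorem, the interior count of the dilated polygon is 1557 − 24/2 + 1 = 1546.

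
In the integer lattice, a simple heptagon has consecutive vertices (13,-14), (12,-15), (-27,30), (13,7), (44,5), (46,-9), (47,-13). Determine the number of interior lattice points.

By the shoelace formula, twice the signed area is |[13·(-15) − 12·(-14)] + [12·30 − (-27)·(-15)] + [(-27)·7 − 13·30] + [13·5 − 44·7] + [44·(-9) − 46·5] + [46·(-13) − 47·(-9)] + [47·(-14) − 13·(-13)]| = 2184, so the area is 1092.
The number of boundary lattice points is Σ gcd(|Δx|,|Δy|) = gcd(1,1) + gcd(39,45) + gcd(40,23) + gcd(31,2) + gcd(2,14) + gcd(1,4) + gcd(34,1) = 1+3+1+1+2+1+1 = 10.
By Pick's theorem A = I + B/2 − 1, so I = 1092 − 10/2 + 1 = 1088.

1088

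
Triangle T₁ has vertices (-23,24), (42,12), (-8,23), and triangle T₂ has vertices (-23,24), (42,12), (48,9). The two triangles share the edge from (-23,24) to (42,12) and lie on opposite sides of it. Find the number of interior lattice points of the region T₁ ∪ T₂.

117

The union is the simple quadrilateral with vertices (-23,24), (-8,23), (42,12), (48,9) in order.
The shoelace formula gives twice the area as |[(-23)·23 − (-8)·24] + [(-8)·12 − 42·23] + [42·9 − 48·12] + [48·24 − (-23)·9]| = 238, so the area is 119.
Along each edge there are gcd(|Δx|,|Δy|)+1 lattice points, so counting each shared vertex once the boundary has gcd(15,1) + gcd(50,11) + gcd(6,3) + gcd(71,15) = 1+1+3+1 = 6.
By Pick's theorem I = A − B/2 + 1 = 119 − 6/2 + 1 = 117.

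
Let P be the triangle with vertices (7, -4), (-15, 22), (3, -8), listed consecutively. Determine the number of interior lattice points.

Using the shoelace formula, 2A = |[7·22 − (-15)·(-4)] + [(-15)·(-8) − 3·22] + [3·(-4) − 7·(-8)]| = 192, so the area is 96.
The number of boundary lattice points is Σ gcd(|Δx|,|Δy|) = gcd(22,26) + gcd(18,30) + gcd(4,4) = 2+6+4 = 12.
Pick's theorem gives I = A − B/2 + 1 = 96 − 12/2 + 1 = 91.

91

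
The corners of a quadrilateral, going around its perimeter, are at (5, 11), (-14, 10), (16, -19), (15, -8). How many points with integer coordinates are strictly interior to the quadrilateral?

335

The shoelace formula gives twice the area as |[5·10 − (-14)·11] + [(-14)·(-19) − 16·10] + [16·(-8) − 15·(-19)] + [15·11 − 5·(-8)]| = 672, so the area is 336.
Summing gcd(|Δx|,|Δy|) over the edges gives the boundary count: gcd(19,1) + gcd(30,29) + gcd(1,11) + gcd(10,19) = 1+1+1+1 = 4.
Pick's theorem gives I = A − B/2 + 1 = 336 − 4/2 + 1 = 335.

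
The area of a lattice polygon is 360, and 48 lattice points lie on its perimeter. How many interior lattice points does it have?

Pick's theorem A = I + B/2 − 1 rearranges to I = A − B/2 + 1 = 360 − 48/2 + 1 = 337.

337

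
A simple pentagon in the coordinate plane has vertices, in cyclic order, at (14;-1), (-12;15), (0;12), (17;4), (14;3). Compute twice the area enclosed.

211

Using the shoelace formula, 2A = |[14·15 − (-12)·(-1)] + [(-12)·12 − 0·15] + [0·4 − 17·12] + [17·3 − 14·4] + [14·(-1) − 14·3]| = 211, so the area is 211/2.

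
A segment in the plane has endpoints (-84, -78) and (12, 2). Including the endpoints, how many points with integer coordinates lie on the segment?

17

The number of lattice points on a segment between lattice points is gcd(|Δx|,|Δy|) + 1 = gcd(96,80) + 1 = 16 + 1 = 17.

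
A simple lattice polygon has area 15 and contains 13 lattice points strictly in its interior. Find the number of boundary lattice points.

Pick's theorem gives A = I + B/2 − 1, so B = 2(A − I + 1) = 2(15 − 13 + 1) = 6.

6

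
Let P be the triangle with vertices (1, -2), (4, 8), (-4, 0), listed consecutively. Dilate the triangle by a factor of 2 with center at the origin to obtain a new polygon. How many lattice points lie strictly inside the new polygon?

103

The shoelace formula gives twice the area as |(1·8 − 4·(-2)) + (4·0 − (-4)·8) + ((-4)·(-2) − 1·0)| = 56, so the area is 28.
The number of boundary lattice points is Σ gcd(|Δx|,|Δy|) = gcd(3,10) + gcd(8,8) + gcd(5,2) = 1+8+1 = 10.
Scaling by 2 multiplies the area by 2² = 4 (so the new area is 112) and multiplies the boundary lattice-point count by 2, giving 20.
By Pick's theorem, the interior count of the dilated polygon is 112 − 20/2 + 1 = 103.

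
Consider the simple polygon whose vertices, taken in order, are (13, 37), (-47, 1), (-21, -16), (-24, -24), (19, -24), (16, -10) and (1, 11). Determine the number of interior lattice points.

Using the shoelace formula, 2A = |(13·1 − (-47)·37) + ((-47)·(-16) − (-21)·1) + ((-21)·(-24) − (-24)·(-16)) + ((-24)·(-24) − 19·(-24)) + (19·(-10) − 16·(-24)) + (16·11 − 1·(-10)) + (1·37 − 13·11)| = 3951, so the area is 3951/2.
Summing gcd(|Δx|,|Δy|) over the edges gives the boundary count: gcd(60,36) + gcd(26,17) + gcd(3,8) + gcd(43,0) + gcd(3,14) + gcd(15,21) + gcd(12,26) = 12+1+1+43+1+3+2 = 63.
Pick's theorem gives I = A − B/2 + 1 = 3951/2 − 63/2 + 1 = 1945.

1945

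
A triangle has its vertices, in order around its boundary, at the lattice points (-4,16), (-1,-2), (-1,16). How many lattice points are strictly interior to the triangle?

16

The shoelace formula gives twice the area as |((-4)·(-2) − (-1)·16) + ((-1)·16 − (-1)·(-2)) + ((-1)·16 − (-4)·16)| = 54, so the area is 27.
Along each edge there are gcd(|Δx|,|Δy|)+1 lattice points, so counting each shared vertex once the boundary has gcd(3,18) + gcd(0,18) + gcd(3,0) = 3+18+3 = 24.
Pick's theorem gives I = A − B/2 + 1 = 27 − 24/2 + 1 = 16.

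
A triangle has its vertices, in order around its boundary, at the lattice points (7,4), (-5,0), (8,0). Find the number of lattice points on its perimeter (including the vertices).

18

Along each edge there are gcd(|Δx|,|Δy|)+1 lattice points, so counting each shared vertex once the boundary has gcd(12,4) + gcd(13,0) + gcd(1,4) = 4+13+1 = 18.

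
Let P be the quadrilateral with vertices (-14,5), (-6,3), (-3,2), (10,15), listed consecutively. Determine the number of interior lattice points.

Using the shoelace formula, 2A = |((-14)·3 − (-6)·5) + ((-6)·2 − (-3)·3) + ((-3)·15 − 10·2) + (10·5 − (-14)·15)| = 180, so the area is 90.
The number of boundary lattice points is Σ gcd(|Δx|,|Δy|) = gcd(8,2) + gcd(3,1) + gcd(13,13) + gcd(24,10) = 2+1+13+2 = 18.
By Pick's theorem A = I + B/2 − 1, so I = 90 − 18/2 + 1 = 82.

82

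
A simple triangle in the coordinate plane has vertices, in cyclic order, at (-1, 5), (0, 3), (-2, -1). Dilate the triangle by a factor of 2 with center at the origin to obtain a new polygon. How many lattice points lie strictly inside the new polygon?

By the shoelace formula, twice the signed area is |[(-1)·3 − 0·5] + [0·(-1) − (-2)·3] + [(-2)·5 − (-1)·(-1)]| = 8, so the area is 4.
The number of boundary lattice points is Σ gcd(|Δx|,|Δy|) = gcd(1,2) + gcd(2,4) + gcd(1,6) = 1+2+1 = 4.
Scaling by 2 multiplies the area by 2² = 4 (so the new area is 16) and multiplies the boundary lattice-point count by 2, giving 8.
By Pick's theorem, the interior count of the dilated polygon is 16 − 8/2 + 1 = 13.

13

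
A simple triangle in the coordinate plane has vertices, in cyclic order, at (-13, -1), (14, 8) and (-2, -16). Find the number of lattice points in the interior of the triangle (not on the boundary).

244

Using the shoelace formula, 2A = |[(-13)·8 − 14·(-1)] + [14·(-16) − (-2)·8] + [(-2)·(-1) − (-13)·(-16)]| = 504, so the area is 252.
The number of boundary lattice points is Σ gcd(|Δx|,|Δy|) = gcd(27,9) + gcd(16,24) + gcd(11,15) = 9+8+1 = 18.
Pick's theorem gives I = A − B/2 + 1 = 252 − 18/2 + 1 = 244.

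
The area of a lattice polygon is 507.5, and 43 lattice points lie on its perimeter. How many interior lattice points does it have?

487

From Pick's theorem, I = A − B/2 + 1 = 507.5 − 43/2 + 1 = 487.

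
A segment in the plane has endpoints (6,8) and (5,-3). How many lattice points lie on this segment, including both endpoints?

2

The number of lattice points on a segment between lattice points is gcd(|Δx|,|Δy|) + 1 = gcd(1,11) + 1 = 1 + 1 = 2.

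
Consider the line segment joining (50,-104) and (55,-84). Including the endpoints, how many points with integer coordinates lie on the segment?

The number of lattice points on a segment between lattice points is gcd(|Δx|,|Δy|) + 1 = gcd(5,20) + 1 = 5 + 1 = 6.

6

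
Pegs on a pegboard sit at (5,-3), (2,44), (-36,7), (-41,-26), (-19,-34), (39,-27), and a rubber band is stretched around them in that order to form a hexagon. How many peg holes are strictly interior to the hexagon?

The shoelace formula gives twice the area as |(5·44 − 2·(-3)) + (2·7 − (-36)·44) + ((-36)·(-26) − (-41)·7) + ((-41)·(-34) − (-19)·(-26)) + ((-19)·(-27) − 39·(-34)) + (39·(-3) − 5·(-27))| = 5804, so the area is 2902.
Along each edge there are gcd(|Δx|,|Δy|)+1 lattice points, so counting each shared vertex once the boundary has gcd(3,47) + gcd(38,37) + gcd(5,33) + gcd(22,8) + gcd(58,7) + gcd(34,24) = 1+1+1+2+1+2 = 8.
By Pick's theorem A = I + B/2 − 1, so I = 2902 − 8/2 + 1 = 2899.

2899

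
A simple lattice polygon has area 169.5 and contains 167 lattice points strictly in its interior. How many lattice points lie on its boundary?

7

Pick's theorem gives A = I + B/2 − 1, so B = 2(A − I + 1) = 2(169.5 − 167 + 1) = 7.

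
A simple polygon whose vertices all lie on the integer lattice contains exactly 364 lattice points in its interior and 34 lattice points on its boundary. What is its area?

380

Pick's theorem states A = I + B/2 − 1, so A = 364 + 34/2 − 1 = 380.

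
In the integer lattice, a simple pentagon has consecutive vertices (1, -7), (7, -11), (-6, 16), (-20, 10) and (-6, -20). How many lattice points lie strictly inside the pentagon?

430

Using the shoelace formula, 2A = |[1·(-11) − 7·(-7)] + [7·16 − (-6)·(-11)] + [(-6)·10 − (-20)·16] + [(-20)·(-20) − (-6)·10] + [(-6)·(-7) − 1·(-20)]| = 866, so the area is 433.
Summing gcd(|Δx|,|Δy|) over the edges gives the boundary count: gcd(6,4) + gcd(13,27) + gcd(14,6) + gcd(14,30) + gcd(7,13) = 2+1+2+2+1 = 8.
Pick's theorem gives I = A − B/2 + 1 = 433 − 8/2 + 1 = 430.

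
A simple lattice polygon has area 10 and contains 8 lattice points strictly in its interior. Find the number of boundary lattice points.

6

Pick's theorem gives A = I + B/2 − 1, so B = 2(A − I + 1) = 2(10 − 8 + 1) = 6.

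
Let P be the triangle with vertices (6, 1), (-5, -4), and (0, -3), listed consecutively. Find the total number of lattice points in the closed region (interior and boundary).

The shoelace formula gives twice the area as |[6·(-4) − (-5)·1] + [(-5)·(-3) − 0·(-4)] + [0·1 − 6·(-3)]| = 14, so the area is 7.
Along each edge there are gcd(|Δx|,|Δy|)+1 lattice points, so counting each shared vertex once the boundary has gcd(11,5) + gcd(5,1) + gcd(6,4) = 1+1+2 = 4.
Pick's theorem gives I = A − B/2 + 1 = 7 − 4/2 + 1 = 6, so the closed region contains I + B = 6 + 4 = 10 lattice points.

10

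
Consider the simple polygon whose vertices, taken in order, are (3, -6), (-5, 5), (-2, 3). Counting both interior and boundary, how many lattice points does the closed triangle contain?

Using the shoelace formula, 2A = |[3·5 − (-5)·(-6)] + [(-5)·3 − (-2)·5] + [(-2)·(-6) − 3·3]| = 17, so the area is 17/2.
Along each edge there are gcd(|Δx|,|Δy|)+1 lattice points, so counting each shared vertex once the boundary has gcd(8,11) + gcd(3,2) + gcd(5,9) = 1+1+1 = 3.
Pick's theorem gives I = A − B/2 + 1 = 17/2 − 3/2 + 1 = 8, so the closed region contains I + B = 8 + 3 = 11 lattice points.

11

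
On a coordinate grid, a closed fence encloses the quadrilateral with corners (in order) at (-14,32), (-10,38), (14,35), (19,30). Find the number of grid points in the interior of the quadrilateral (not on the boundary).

Using the shoelace formula, 2A = |[(-14)·38 − (-10)·32] + [(-10)·35 − 14·38] + [14·30 − 19·35] + [19·32 − (-14)·30]| = 311, so the area is 155.5.
The number of boundary lattice points is Σ gcd(|Δx|,|Δy|) = gcd(4,6) + gcd(24,3) + gcd(5,5) + gcd(33,2) = 2+3+5+1 = 11.
Pick's theorem gives I = A − B/2 + 1 = 155.5 − 11/2 + 1 = 151.

151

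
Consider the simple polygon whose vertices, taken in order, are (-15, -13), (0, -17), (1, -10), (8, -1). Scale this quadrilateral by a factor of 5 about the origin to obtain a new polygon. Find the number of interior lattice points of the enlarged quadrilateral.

2891

By the shoelace formula, twice the signed area is |[(-15)·(-17) − 0·(-13)] + [0·(-10) − 1·(-17)] + [1·(-1) − 8·(-10)] + [8·(-13) − (-15)·(-1)]| = 232, so the area is 116.
Along each edge there are gcd(|Δx|,|Δy|)+1 lattice points, so counting each shared vertex once the boundary has gcd(15,4) + gcd(1,7) + gcd(7,9) + gcd(23,12) = 1+1+1+1 = 4.
Scaling by 5 multiplies the area by 5² = 25 (so the new area is 2900) and multiplies the boundary lattice-point count by 5, giving 20.
By Pick's theorem, the interior count of the dilated polygon is 2900 − 20/2 + 1 = 2891.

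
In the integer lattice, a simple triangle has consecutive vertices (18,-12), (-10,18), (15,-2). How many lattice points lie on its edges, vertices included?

The number of boundary lattice points is Σ gcd(|Δx|,|Δy|) = gcd(28,30) + gcd(25,20) + gcd(3,10) = 2+5+1 = 8.

8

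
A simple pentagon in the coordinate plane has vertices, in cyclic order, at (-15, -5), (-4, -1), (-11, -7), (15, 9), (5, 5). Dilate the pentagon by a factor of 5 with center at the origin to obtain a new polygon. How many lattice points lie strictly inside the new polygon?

Using the shoelace formula, 2A = |((-15)·(-1) − (-4)·(-5)) + ((-4)·(-7) − (-11)·(-1)) + ((-11)·9 − 15·(-7)) + (15·5 − 5·9) + (5·(-5) − (-15)·5)| = 98, so the area is 49.
Summing gcd(|Δx|,|Δy|) over the edges gives the boundary count: gcd(11,4) + gcd(7,6) + gcd(26,16) + gcd(10,4) + gcd(20,10) = 1+1+2+2+10 = 16.
Scaling by 5 multiplies the area by 5² = 25 (so the new area is 1225) and multiplies the boundary lattice-point count by 5, giving 80.
By Pick's theorem, the interior count of the dilated polygon is 1225 − 80/2 + 1 = 1186.

1186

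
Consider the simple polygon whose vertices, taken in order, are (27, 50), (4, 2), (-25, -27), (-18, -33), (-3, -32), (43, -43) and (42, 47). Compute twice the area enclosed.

6775

Using the shoelace formula, 2A = |(27·2 − 4·50) + (4·(-27) − (-25)·2) + ((-25)·(-33) − (-18)·(-27)) + ((-18)·(-32) − (-3)·(-33)) + ((-3)·(-43) − 43·(-32)) + (43·47 − 42·(-43)) + (42·50 − 27·47)| = 6775, so the area is 6775/2.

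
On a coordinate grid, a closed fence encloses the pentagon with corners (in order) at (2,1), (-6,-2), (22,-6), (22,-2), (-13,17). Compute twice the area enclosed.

471

Using the shoelace formula, 2A = |[2·(-2) − (-6)·1] + [(-6)·(-6) − 22·(-2)] + [22·(-2) − 22·(-6)] + [22·17 − (-13)·(-2)] + [(-13)·1 − 2·17]| = 471, so the area is 471/2.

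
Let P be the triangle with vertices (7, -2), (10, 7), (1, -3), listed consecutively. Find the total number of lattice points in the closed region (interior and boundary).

29

The shoelace formula gives twice the area as |[7·7 − 10·(-2)] + [10·(-3) − 1·7] + [1·(-2) − 7·(-3)]| = 51, so the area is 51/2.
Summing gcd(|Δx|,|Δy|) over the edges gives the boundary count: gcd(3,9) + gcd(9,10) + gcd(6,1) = 3+1+1 = 5.
Pick's theorem gives I = A − B/2 + 1 = 51/2 − 5/2 + 1 = 24, so the closed region contains I + B = 24 + 5 = 29 lattice points.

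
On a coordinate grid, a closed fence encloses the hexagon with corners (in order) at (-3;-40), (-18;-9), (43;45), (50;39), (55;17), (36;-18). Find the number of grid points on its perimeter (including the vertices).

Summing gcd(|Δx|,|Δy|) over the edges gives the boundary count: gcd(15,31) + gcd(61,54) + gcd(7,6) + gcd(5,22) + gcd(19,35) + gcd(39,22) = 1+1+1+1+1+1 = 6.

6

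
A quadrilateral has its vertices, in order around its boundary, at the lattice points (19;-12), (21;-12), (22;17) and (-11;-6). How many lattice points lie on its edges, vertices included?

Along each edge there are gcd(|Δx|,|Δy|)+1 lattice points, so counting each shared vertex once the boundary has gcd(2,0) + gcd(1,29) + gcd(33,23) + gcd(30,6) = 2+1+1+6 = 10.

10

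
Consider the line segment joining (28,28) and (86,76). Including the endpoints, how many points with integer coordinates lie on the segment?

The number of lattice points on a segment between lattice points is gcd(|Δx|,|Δy|) + 1 = gcd(58,48) + 1 = 2 + 1 = 3.

3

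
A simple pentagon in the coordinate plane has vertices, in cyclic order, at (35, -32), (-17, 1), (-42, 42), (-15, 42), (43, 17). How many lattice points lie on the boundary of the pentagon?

Along each edge there are gcd(|Δx|,|Δy|)+1 lattice points, so counting each shared vertex once the boundary has gcd(52,33) + gcd(25,41) + gcd(27,0) + gcd(58,25) + gcd(8,49) = 1+1+27+1+1 = 31.

31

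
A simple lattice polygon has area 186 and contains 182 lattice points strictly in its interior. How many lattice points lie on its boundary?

Pick's theorem gives A = I + B/2 − 1, so B = 2(A − I + 1) = 2(186 − 182 + 1) = 10.

10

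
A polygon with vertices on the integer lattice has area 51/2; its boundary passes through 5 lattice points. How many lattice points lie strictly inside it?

24

Pick's theorem A = I + B/2 − 1 rearranges to I = A − B/2 + 1 = 51/2 − 5/2 + 1 = 24.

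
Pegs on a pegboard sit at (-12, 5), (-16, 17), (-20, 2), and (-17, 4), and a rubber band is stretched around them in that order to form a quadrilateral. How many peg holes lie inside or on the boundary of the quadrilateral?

55

By the shoelace formula, twice the signed area is |((-12)·17 − (-16)·5) + ((-16)·2 − (-20)·17) + ((-20)·4 − (-17)·2) + ((-17)·5 − (-12)·4)| = 101, so the area is 50.5.
Summing gcd(|Δx|,|Δy|) over the edges gives the boundary count: gcd(4,12) + gcd(4,15) + gcd(3,2) + gcd(5,1) = 4+1+1+1 = 7.
Pick's theorem gives I = A − B/2 + 1 = 50.5 − 7/2 + 1 = 48, so the closed region contains I + B = 48 + 7 = 55 lattice points.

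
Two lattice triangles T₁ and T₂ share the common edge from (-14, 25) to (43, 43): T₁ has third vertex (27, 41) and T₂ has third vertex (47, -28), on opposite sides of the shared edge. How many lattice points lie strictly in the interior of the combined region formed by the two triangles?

The union is the simple quadrilateral with vertices (-14, 25), (27, 41), (43, 43), (47, -28) in order.
By the shoelace formula, twice the signed area is |((-14)·41 − 27·25) + (27·43 − 43·41) + (43·(-28) − 47·43) + (47·25 − (-14)·(-28))| = 4293, so the area is 4293/2.
The number of boundary lattice points is Σ gcd(|Δx|,|Δy|) = gcd(41,16) + gcd(16,2) + gcd(4,71) + gcd(61,53) = 1+2+1+1 = 5.
By Pick's theorem I = A − B/2 + 1 = 4293/2 − 5/2 + 1 = 2145.

2145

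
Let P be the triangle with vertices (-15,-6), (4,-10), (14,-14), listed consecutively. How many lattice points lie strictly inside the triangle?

By the shoelace formula, twice the signed area is |((-15)·(-10) − 4·(-6)) + (4·(-14) − 14·(-10)) + (14·(-6) − (-15)·(-14))| = 36, so the area is 18.
Along each edge there are gcd(|Δx|,|Δy|)+1 lattice points, so counting each shared vertex once the boundary has gcd(19,4) + gcd(10,4) + gcd(29,8) = 1+2+1 = 4.
By Pick's theorem A = I + B/2 − 1, so I = 18 − 4/2 + 1 = 17.

17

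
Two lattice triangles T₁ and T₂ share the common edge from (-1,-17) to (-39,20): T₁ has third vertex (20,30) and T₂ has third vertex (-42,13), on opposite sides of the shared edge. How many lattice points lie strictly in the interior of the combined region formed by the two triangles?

The union is the simple quadrilateral with vertices (-1,-17), (20,30), (-39,20), (-42,13) in order.
The shoelace formula gives twice the area as |((-1)·30 − 20·(-17)) + (20·20 − (-39)·30) + ((-39)·13 − (-42)·20) + ((-42)·(-17) − (-1)·13)| = 2940, so the area is 1470.
Along each edge there are gcd(|Δx|,|Δy|)+1 lattice points, so counting each shared vertex once the boundary has gcd(21,47) + gcd(59,10) + gcd(3,7) + gcd(41,30) = 1+1+1+1 = 4.
By Pick's theorem I = A − B/2 + 1 = 1470 − 4/2 + 1 = 1469.

1469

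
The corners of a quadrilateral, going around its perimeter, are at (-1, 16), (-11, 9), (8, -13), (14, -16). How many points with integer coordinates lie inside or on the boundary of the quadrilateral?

254

The shoelace formula gives twice the area as |((-1)·9 − (-11)·16) + ((-11)·(-13) − 8·9) + (8·(-16) − 14·(-13)) + (14·16 − (-1)·(-16))| = 500, so the area is 250.
Summing gcd(|Δx|,|Δy|) over the edges gives the boundary count: gcd(10,7) + gcd(19,22) + gcd(6,3) + gcd(15,32) = 1+1+3+1 = 6.
Pick's theorem gives I = A − B/2 + 1 = 250 − 6/2 + 1 = 248, so the closed region contains I + B = 248 + 6 = 254 lattice points.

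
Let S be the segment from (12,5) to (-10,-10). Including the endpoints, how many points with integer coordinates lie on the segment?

The number of lattice points on a segment between lattice points is gcd(|Δx|,|Δy|) + 1 = gcd(22,15) + 1 = 1 + 1 = 2.

2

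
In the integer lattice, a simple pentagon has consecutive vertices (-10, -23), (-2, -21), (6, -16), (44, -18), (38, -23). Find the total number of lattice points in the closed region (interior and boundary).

285

By the shoelace formula, twice the signed area is |[(-10)·(-21) − (-2)·(-23)] + [(-2)·(-16) − 6·(-21)] + [6·(-18) − 44·(-16)] + [44·(-23) − 38·(-18)] + [38·(-23) − (-10)·(-23)]| = 514, so the area is 257.
Along each edge there are gcd(|Δx|,|Δy|)+1 lattice points, so counting each shared vertex once the boundary has gcd(8,2) + gcd(8,5) + gcd(38,2) + gcd(6,5) + gcd(48,0) = 2+1+2+1+48 = 54.
Pick's theorem gives I = A − B/2 + 1 = 257 − 54/2 + 1 = 231, so the closed region contains I + B = 231 + 54 = 285 lattice points.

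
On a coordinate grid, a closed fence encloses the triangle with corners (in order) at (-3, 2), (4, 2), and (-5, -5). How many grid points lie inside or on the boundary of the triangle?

30

By the shoelace formula, twice the signed area is |[(-3)·2 − 4·2] + [4·(-5) − (-5)·2] + [(-5)·2 − (-3)·(-5)]| = 49, so the area is 24.5.
Along each edge there are gcd(|Δx|,|Δy|)+1 lattice points, so counting each shared vertex once the boundary has gcd(7,0) + gcd(9,7) + gcd(2,7) = 7+1+1 = 9.
Pick's theorem gives I = A − B/2 + 1 = 24.5 − 9/2 + 1 = 21, so the closed region contains I + B = 21 + 9 = 30 lattice points.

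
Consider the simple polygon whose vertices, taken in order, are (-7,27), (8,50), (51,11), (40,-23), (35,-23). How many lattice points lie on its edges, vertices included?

10

The number of boundary lattice points is Σ gcd(|Δx|,|Δy|) = gcd(15,23) + gcd(43,39) + gcd(11,34) + gcd(5,0) + gcd(42,50) = 1+1+1+5+2 = 10.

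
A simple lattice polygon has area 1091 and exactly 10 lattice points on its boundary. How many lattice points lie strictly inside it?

1087

Pick's theorem A = I + B/2 − 1 rearranges to I = A − B/2 + 1 = 1091 − 10/2 + 1 = 1087.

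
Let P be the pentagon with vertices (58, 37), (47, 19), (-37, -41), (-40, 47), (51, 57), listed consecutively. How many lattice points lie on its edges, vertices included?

16

The number of boundary lattice points is Σ gcd(|Δx|,|Δy|) = gcd(11,18) + gcd(84,60) + gcd(3,88) + gcd(91,10) + gcd(7,20) = 1+12+1+1+1 = 16.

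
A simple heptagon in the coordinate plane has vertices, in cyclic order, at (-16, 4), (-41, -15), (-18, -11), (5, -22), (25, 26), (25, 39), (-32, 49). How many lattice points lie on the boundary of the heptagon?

The number of boundary lattice points is Σ gcd(|Δx|,|Δy|) = gcd(25,19) + gcd(23,4) + gcd(23,11) + gcd(20,48) + gcd(0,13) + gcd(57,10) + gcd(16,45) = 1+1+1+4+13+1+1 = 22.

22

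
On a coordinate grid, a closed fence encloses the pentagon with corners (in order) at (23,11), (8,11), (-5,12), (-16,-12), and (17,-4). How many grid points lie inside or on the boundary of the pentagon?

569

By the shoelace formula, twice the signed area is |(23·11 − 8·11) + (8·12 − (-5)·11) + ((-5)·(-12) − (-16)·12) + ((-16)·(-4) − 17·(-12)) + (17·11 − 23·(-4))| = 1115, so the area is 1115/2.
The number of boundary lattice points is Σ gcd(|Δx|,|Δy|) = gcd(15,0) + gcd(13,1) + gcd(11,24) + gcd(33,8) + gcd(6,15) = 15+1+1+1+3 = 21.
Pick's theorem gives I = A − B/2 + 1 = 1115/2 − 21/2 + 1 = 548, so the closed region contains I + B = 548 + 21 = 569 lattice points.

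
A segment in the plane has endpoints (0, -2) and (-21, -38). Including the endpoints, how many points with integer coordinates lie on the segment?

4

The number of lattice points on a segment between lattice points is gcd(|Δx|,|Δy|) + 1 = gcd(21,36) + 1 = 3 + 1 = 4.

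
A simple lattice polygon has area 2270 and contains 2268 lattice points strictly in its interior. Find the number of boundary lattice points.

6

Pick's theorem gives A = I + B/2 − 1, so B = 2(A − I + 1) = 2(2270 − 2268 + 1) = 6.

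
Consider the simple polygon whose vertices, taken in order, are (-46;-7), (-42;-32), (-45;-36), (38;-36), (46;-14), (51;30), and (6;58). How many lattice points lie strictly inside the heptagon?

The shoelace formula gives twice the area as |((-46)·(-32) − (-42)·(-7)) + ((-42)·(-36) − (-45)·(-32)) + ((-45)·(-36) − 38·(-36)) + (38·(-14) − 46·(-36)) + (46·30 − 51·(-14)) + (51·58 − 6·30) + (6·(-7) − (-46)·58)| = 12860, so the area is 6430.
The number of boundary lattice points is Σ gcd(|Δx|,|Δy|) = gcd(4,25) + gcd(3,4) + gcd(83,0) + gcd(8,22) + gcd(5,44) + gcd(45,28) + gcd(52,65) = 1+1+83+2+1+1+13 = 102.
By Pick's theorem A = I + B/2 − 1, so I = 6430 − 102/2 + 1 = 6380.

6380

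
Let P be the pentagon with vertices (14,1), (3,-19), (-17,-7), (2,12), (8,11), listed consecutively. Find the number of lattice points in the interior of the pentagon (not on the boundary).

499

By the shoelace formula, twice the signed area is |(14·(-19) − 3·1) + (3·(-7) − (-17)·(-19)) + ((-17)·12 − 2·(-7)) + (2·11 − 8·12) + (8·1 − 14·11)| = 1023, so the area is 511.5.
Along each edge there are gcd(|Δx|,|Δy|)+1 lattice points, so counting each shared vertex once the boundary has gcd(11,20) + gcd(20,12) + gcd(19,19) + gcd(6,1) + gcd(6,10) = 1+4+19+1+2 = 27.
By Pick's theorem A = I + B/2 − 1, so I = 511.5 − 27/2 + 1 = 499.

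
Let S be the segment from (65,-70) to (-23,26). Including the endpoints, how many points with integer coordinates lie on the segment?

The number of lattice points on a segment between lattice points is gcd(|Δx|,|Δy|) + 1 = gcd(88,96) + 1 = 8 + 1 = 9.

9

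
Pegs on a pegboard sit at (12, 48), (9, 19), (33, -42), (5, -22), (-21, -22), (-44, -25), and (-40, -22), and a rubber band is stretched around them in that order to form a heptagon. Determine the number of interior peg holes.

2197

Using the shoelace formula, 2A = |[12·19 − 9·48] + [9·(-42) − 33·19] + [33·(-22) − 5·(-42)] + [5·(-22) − (-21)·(-22)] + [(-21)·(-25) − (-44)·(-22)] + [(-44)·(-22) − (-40)·(-25)] + [(-40)·48 − 12·(-22)]| = 4428, so the area is 2214.
Along each edge there are gcd(|Δx|,|Δy|)+1 lattice points, so counting each shared vertex once the boundary has gcd(3,29) + gcd(24,61) + gcd(28,20) + gcd(26,0) + gcd(23,3) + gcd(4,3) + gcd(52,70) = 1+1+4+26+1+1+2 = 36.
Pick's theorem gives I = A − B/2 + 1 = 2214 − 36/2 + 1 = 2197.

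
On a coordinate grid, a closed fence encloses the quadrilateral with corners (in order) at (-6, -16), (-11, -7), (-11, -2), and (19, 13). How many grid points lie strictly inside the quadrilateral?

250

The shoelace formula gives twice the area as |((-6)·(-7) − (-11)·(-16)) + ((-11)·(-2) − (-11)·(-7)) + ((-11)·13 − 19·(-2)) + (19·(-16) − (-6)·13)| = 520, so the area is 260.
Along each edge there are gcd(|Δx|,|Δy|)+1 lattice points, so counting each shared vertex once the boundary has gcd(5,9) + gcd(0,5) + gcd(30,15) + gcd(25,29) = 1+5+15+1 = 22.
Pick's theorem gives I = A − B/2 + 1 = 260 − 22/2 + 1 = 250.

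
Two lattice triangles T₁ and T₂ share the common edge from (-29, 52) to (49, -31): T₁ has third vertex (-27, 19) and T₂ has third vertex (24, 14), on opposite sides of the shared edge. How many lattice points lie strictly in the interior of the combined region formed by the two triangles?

1918

The union is the simple quadrilateral with vertices (-29, 52), (-27, 19), (49, -31), (24, 14) in order.
The shoelace formula gives twice the area as |((-29)·19 − (-27)·52) + ((-27)·(-31) − 49·19) + (49·14 − 24·(-31)) + (24·52 − (-29)·14)| = 3843, so the area is 3843/2.
Summing gcd(|Δx|,|Δy|) over the edges gives the boundary count: gcd(2,33) + gcd(76,50) + gcd(25,45) + gcd(53,38) = 1+2+5+1 = 9.
By Pick's theorem I = A − B/2 + 1 = 3843/2 − 9/2 + 1 = 1918.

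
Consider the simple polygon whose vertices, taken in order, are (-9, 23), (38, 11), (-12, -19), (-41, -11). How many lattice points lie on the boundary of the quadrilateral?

Along each edge there are gcd(|Δx|,|Δy|)+1 lattice points, so counting each shared vertex once the boundary has gcd(47,12) + gcd(50,30) + gcd(29,8) + gcd(32,34) = 1+10+1+2 = 14.

14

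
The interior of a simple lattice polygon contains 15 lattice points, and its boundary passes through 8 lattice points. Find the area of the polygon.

18

Pick's theorem states A = I + B/2 − 1, so A = 15 + 8/2 − 1 = 18.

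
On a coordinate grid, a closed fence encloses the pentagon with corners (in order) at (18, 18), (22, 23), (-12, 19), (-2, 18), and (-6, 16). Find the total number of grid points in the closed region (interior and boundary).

By the shoelace formula, twice the signed area is |[18·23 − 22·18] + [22·19 − (-12)·23] + [(-12)·18 − (-2)·19] + [(-2)·16 − (-6)·18] + [(-6)·18 − 18·16]| = 214, so the area is 107.
The number of boundary lattice points is Σ gcd(|Δx|,|Δy|) = gcd(4,5) + gcd(34,4) + gcd(10,1) + gcd(4,2) + gcd(24,2) = 1+2+1+2+2 = 8.
Pick's theorem gives I = A − B/2 + 1 = 107 − 8/2 + 1 = 104, so the closed region contains I + B = 104 + 8 = 112 lattice points.

112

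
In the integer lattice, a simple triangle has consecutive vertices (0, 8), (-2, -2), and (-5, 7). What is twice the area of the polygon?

The shoelace formula gives twice the area as |(0·(-2) − (-2)·8) + ((-2)·7 − (-5)·(-2)) + ((-5)·8 − 0·7)| = 48, so the area is 24.

48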